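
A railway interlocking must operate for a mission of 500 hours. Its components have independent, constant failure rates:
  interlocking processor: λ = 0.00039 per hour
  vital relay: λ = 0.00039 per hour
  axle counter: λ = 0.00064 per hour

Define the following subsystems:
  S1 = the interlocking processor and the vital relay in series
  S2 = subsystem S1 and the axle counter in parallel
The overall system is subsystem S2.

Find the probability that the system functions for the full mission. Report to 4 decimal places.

0.9116

R(interlocking processor) = exp(−0.00039 × 500) = 0.822835
R(vital relay) = exp(−0.00039 × 500) = 0.822835
R(axle counter) = exp(−0.00064 × 500) = 0.726149
Series (interlocking processor and vital relay): 0.822835 × 0.822835 = 0.677057
Parallel ([0.677057] and axle counter): 1 − (1 − 0.677057)(1 − 0.726149) = 0.9116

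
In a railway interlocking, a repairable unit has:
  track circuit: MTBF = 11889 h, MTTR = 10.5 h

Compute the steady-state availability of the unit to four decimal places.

0.9991

A(track circuit) = MTBF/(MTBF+MTTR) = 11889/(11889+10.5) = 0.9991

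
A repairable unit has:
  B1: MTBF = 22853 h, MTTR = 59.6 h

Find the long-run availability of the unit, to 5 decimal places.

0.99740

A(B1) = MTBF/(MTBF+MTTR) = 22853/(22853+59.6) = 0.99740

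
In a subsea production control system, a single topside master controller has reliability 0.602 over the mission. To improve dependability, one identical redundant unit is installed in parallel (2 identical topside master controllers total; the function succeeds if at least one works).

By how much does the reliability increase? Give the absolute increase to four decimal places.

R_before = 0.602
R_after = 1 − (1 − 0.602)^2 = 0.8416
ΔR = 0.8416 − 0.602 = 0.2396

0.2396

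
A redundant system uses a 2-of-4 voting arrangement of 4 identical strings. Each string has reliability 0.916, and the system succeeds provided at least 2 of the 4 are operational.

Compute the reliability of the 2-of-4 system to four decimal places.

0.9978

R = Σ_{i=2}^{4} C(4,i) p^i (1−p)^{4−i} with p = 0.916
C(4,2)·0.916^2·0.084^2 = 0.035522
C(4,3)·0.916^3·0.084^1 = 0.258241
C(4,4)·0.916^4·0.084^0 = 0.704015
Sum = 0.9978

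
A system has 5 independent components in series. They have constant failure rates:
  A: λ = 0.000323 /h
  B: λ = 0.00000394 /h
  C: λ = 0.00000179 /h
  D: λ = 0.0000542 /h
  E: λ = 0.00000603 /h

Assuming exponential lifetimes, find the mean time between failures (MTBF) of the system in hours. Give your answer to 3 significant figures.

Series of exponential components: λ_sys = Σ λ_i
λ_sys = 0.000323 + 0.00000394 + 0.00000179 + 0.0000542 + 0.00000603 = 3.8896e-04 /h
MTBF = 1 / λ_sys = 2570 h

2570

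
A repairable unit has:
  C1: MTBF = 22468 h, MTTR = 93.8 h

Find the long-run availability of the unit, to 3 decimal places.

A(C1) = MTBF/(MTBF+MTTR) = 22468/(22468+93.8) = 0.996

0.996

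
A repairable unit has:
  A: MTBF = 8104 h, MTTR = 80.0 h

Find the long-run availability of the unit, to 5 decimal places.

A(A) = MTBF/(MTBF+MTTR) = 8104/(8104+80.0) = 0.99022

0.99022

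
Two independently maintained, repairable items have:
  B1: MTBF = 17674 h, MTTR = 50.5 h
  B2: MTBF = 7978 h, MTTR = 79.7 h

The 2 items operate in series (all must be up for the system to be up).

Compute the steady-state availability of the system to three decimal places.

A(B1) = MTBF/(MTBF+MTTR) = 17674/(17674+50.5) = 0.997151
A(B2) = MTBF/(MTBF+MTTR) = 7978/(7978+79.7) = 0.990109
Series availability: 0.997151 × 0.990109 = 0.987

0.987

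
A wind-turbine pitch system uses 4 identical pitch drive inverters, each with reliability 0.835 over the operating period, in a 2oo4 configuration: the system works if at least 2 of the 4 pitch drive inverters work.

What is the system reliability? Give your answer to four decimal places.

R = Σ_{i=2}^{4} C(4,i) p^i (1−p)^{4−i} with p = 0.835
C(4,2)·0.835^2·0.165^2 = 0.113892
C(4,3)·0.835^3·0.165^1 = 0.384241
C(4,4)·0.835^4·0.165^0 = 0.486123
Sum = 0.9843

0.9843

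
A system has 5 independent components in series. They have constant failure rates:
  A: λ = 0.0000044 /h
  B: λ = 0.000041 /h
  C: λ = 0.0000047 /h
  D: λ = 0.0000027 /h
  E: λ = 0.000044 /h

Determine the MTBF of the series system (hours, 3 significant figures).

10300

Series of exponential components: λ_sys = Σ λ_i
λ_sys = 0.0000044 + 0.000041 + 0.0000047 + 0.0000027 + 0.000044 = 9.6800e-05 /h
MTBF = 1 / λ_sys = 10300 h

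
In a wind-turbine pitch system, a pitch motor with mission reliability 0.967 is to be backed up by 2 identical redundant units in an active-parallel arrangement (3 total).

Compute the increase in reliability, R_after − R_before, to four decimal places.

0.0330

R_before = 0.967
R_after = 1 − (1 − 0.967)^3 = 1.0000
ΔR = 1.0000 − 0.967 = 0.0330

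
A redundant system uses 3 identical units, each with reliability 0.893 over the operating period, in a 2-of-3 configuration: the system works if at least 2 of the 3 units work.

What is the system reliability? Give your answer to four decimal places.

0.9681

R = Σ_{i=2}^{3} C(3,i) p^i (1−p)^{3−i} with p = 0.893
C(3,2)·0.893^2·0.107^1 = 0.255981
C(3,3)·0.893^3·0.107^0 = 0.712122
Sum = 0.9681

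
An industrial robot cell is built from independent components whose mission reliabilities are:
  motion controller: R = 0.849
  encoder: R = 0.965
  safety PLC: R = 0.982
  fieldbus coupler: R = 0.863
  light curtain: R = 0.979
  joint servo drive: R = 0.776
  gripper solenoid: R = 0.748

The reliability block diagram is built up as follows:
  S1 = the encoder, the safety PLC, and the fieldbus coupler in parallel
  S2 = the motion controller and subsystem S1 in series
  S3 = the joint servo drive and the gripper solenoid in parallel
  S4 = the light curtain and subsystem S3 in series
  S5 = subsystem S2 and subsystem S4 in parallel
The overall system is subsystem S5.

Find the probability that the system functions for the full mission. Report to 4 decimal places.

0.9885

Parallel (encoder, safety PLC, and fieldbus coupler): 1 − (1 − 0.965000)(1 − 0.982000)(1 − 0.863000) = 0.999914
Series (motion controller and [0.999914]): 0.849000 × 0.999914 = 0.848927
Parallel (joint servo drive and gripper solenoid): 1 − (1 − 0.776000)(1 − 0.748000) = 0.943552
Series (light curtain and [0.943552]): 0.979000 × 0.943552 = 0.923737
Parallel ([0.848927] and [0.923737]): 1 − (1 − 0.848927)(1 − 0.923737) = 0.9885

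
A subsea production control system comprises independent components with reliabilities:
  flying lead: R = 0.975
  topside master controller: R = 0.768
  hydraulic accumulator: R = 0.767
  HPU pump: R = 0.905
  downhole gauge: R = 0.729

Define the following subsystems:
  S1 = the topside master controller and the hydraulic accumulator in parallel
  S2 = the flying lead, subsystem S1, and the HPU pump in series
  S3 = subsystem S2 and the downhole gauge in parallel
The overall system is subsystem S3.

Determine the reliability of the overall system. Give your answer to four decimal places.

0.9552

Parallel (topside master controller and hydraulic accumulator): 1 − (1 − 0.768000)(1 − 0.767000) = 0.945944
Series (flying lead, [0.945944], and HPU pump): 0.975000 × 0.945944 × 0.905000 = 0.834677
Parallel ([0.834677] and downhole gauge): 1 − (1 − 0.834677)(1 − 0.729000) = 0.9552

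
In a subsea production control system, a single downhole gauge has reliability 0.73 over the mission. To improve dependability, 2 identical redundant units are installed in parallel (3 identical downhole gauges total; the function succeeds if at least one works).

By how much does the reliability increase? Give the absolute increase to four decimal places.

R_before = 0.73
R_after = 1 − (1 − 0.73)^3 = 0.9803
ΔR = 0.9803 − 0.73 = 0.2503

0.2503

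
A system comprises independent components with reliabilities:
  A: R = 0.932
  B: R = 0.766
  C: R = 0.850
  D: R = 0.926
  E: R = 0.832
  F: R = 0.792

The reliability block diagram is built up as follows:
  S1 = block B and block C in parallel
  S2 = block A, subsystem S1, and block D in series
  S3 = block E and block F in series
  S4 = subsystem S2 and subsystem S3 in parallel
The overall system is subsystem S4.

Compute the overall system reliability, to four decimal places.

0.9430

Parallel (B and C): 1 − (1 − 0.766000)(1 − 0.850000) = 0.964900
Series (A, [0.964900], and D): 0.932000 × 0.964900 × 0.926000 = 0.832740
Series (E and F): 0.832000 × 0.792000 = 0.658944
Parallel ([0.832740] and [0.658944]): 1 − (1 − 0.832740)(1 − 0.658944) = 0.9430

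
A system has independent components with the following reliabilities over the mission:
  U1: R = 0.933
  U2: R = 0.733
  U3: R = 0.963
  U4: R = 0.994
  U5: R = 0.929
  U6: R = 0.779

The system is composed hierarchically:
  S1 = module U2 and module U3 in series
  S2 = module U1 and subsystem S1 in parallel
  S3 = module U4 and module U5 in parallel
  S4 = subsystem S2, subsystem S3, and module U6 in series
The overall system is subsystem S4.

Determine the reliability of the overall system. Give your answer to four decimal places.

Series (U2 and U3): 0.733000 × 0.963000 = 0.705879
Parallel (U1 and [0.705879]): 1 − (1 − 0.933000)(1 − 0.705879) = 0.980294
Parallel (U4 and U5): 1 − (1 − 0.994000)(1 − 0.929000) = 0.999574
Series ([0.980294], [0.999574], and U6): 0.980294 × 0.999574 × 0.779000 = 0.7633

0.7633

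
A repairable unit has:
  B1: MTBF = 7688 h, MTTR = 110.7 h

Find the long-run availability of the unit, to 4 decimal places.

A(B1) = MTBF/(MTBF+MTTR) = 7688/(7688+110.7) = 0.9858

0.9858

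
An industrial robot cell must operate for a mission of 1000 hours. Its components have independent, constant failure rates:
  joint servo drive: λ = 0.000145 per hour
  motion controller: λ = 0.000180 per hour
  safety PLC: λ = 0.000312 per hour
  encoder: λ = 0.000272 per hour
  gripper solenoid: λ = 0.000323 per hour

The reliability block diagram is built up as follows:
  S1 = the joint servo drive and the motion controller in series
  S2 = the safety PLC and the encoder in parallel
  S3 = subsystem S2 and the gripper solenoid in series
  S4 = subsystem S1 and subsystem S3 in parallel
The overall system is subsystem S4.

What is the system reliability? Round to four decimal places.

R(joint servo drive) = exp(−0.000145 × 1000) = 0.865022
R(motion controller) = exp(−0.000180 × 1000) = 0.835270
R(safety PLC) = exp(−0.000312 × 1000) = 0.731982
R(encoder) = exp(−0.000272 × 1000) = 0.761854
R(gripper solenoid) = exp(−0.000323 × 1000) = 0.723974
Series (joint servo drive and motion controller): 0.865022 × 0.835270 = 0.722527
Parallel (safety PLC and encoder): 1 − (1 − 0.731982)(1 − 0.761854) = 0.936173
Series ([0.936173] and gripper solenoid): 0.936173 × 0.723974 = 0.677765
Parallel ([0.722527] and [0.677765]): 1 − (1 − 0.722527)(1 − 0.677765) = 0.9106

0.9106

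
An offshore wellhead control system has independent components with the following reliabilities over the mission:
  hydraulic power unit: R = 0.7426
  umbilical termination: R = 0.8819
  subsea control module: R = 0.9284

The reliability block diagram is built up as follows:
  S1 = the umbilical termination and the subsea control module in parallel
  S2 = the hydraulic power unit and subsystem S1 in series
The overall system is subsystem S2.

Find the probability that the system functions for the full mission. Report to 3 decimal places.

Parallel (umbilical termination and subsea control module): 1 − (1 − 0.88190)(1 − 0.92840) = 0.99154
Series (hydraulic power unit and [0.99154]): 0.74260 × 0.99154 = 0.736

0.736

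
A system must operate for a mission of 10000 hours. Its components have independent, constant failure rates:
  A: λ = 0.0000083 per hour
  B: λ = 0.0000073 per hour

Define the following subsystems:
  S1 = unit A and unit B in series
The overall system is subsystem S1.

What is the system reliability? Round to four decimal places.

0.8556

R(A) = exp(−0.0000083 × 10000) = 0.920351
R(B) = exp(−0.0000073 × 10000) = 0.929601
Series (A and B): 0.920351 × 0.929601 = 0.8556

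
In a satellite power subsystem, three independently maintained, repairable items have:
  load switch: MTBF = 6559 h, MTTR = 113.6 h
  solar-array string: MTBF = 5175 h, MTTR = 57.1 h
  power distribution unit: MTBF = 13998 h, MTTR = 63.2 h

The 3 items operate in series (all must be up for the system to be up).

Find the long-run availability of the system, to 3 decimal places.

A(load switch) = MTBF/(MTBF+MTTR) = 6559/(6559+113.6) = 0.982975
A(solar-array string) = MTBF/(MTBF+MTTR) = 5175/(5175+57.1) = 0.989087
A(power distribution unit) = MTBF/(MTBF+MTTR) = 13998/(13998+63.2) = 0.995505
Series availability: 0.982975 × 0.989087 × 0.995505 = 0.968

0.968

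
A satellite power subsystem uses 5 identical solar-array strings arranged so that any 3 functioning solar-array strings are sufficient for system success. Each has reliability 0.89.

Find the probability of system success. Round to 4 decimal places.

R = Σ_{i=3}^{5} C(5,i) p^i (1−p)^{5−i} with p = 0.89
C(5,3)·0.89^3·0.11^2 = 0.085301
C(5,4)·0.89^4·0.11^1 = 0.345082
C(5,5)·0.89^5·0.11^0 = 0.558406
Sum = 0.9888

0.9888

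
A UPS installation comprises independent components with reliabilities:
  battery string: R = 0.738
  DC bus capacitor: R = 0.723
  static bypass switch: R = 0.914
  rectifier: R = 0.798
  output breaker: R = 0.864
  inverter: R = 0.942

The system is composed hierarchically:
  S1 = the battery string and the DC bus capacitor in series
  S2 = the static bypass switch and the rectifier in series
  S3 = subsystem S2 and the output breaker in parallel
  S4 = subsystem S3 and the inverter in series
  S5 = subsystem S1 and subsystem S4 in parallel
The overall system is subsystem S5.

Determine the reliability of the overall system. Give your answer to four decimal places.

Series (battery string and DC bus capacitor): 0.738000 × 0.723000 = 0.533574
Series (static bypass switch and rectifier): 0.914000 × 0.798000 = 0.729372
Parallel ([0.729372] and output breaker): 1 − (1 − 0.729372)(1 − 0.864000) = 0.963195
Series ([0.963195] and inverter): 0.963195 × 0.942000 = 0.907330
Parallel ([0.533574] and [0.907330]): 1 − (1 − 0.533574)(1 − 0.907330) = 0.9568

0.9568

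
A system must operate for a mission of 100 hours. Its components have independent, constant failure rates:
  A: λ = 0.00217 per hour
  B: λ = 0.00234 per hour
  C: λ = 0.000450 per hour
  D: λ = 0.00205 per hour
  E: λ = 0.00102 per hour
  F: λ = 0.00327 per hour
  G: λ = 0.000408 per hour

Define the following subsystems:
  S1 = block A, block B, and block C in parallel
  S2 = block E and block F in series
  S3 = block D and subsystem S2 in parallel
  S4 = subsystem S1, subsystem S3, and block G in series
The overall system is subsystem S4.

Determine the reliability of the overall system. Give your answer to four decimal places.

0.8963

R(A) = exp(−0.00217 × 100) = 0.804930
R(B) = exp(−0.00234 × 100) = 0.791362
R(C) = exp(−0.000450 × 100) = 0.955997
R(D) = exp(−0.00205 × 100) = 0.814647
R(E) = exp(−0.00102 × 100) = 0.903030
R(F) = exp(−0.00327 × 100) = 0.721084
R(G) = exp(−0.000408 × 100) = 0.960021
Parallel (A, B, and C): 1 − (1 − 0.804930)(1 − 0.791362)(1 − 0.955997) = 0.998209
Series (E and F): 0.903030 × 0.721084 = 0.651160
Parallel (D and [0.651160]): 1 − (1 − 0.814647)(1 − 0.651160) = 0.935341
Series ([0.998209], [0.935341], and G): 0.998209 × 0.935341 × 0.960021 = 0.8963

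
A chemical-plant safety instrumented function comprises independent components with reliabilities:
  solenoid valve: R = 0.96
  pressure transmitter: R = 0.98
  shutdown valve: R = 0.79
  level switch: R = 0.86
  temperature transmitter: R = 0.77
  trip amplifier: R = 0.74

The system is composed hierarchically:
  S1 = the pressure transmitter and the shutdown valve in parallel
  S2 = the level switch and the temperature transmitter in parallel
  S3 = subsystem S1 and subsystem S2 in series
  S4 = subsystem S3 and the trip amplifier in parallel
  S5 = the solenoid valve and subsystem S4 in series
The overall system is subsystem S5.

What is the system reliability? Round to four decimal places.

0.9509

Parallel (pressure transmitter and shutdown valve): 1 − (1 − 0.980000)(1 − 0.790000) = 0.995800
Parallel (level switch and temperature transmitter): 1 − (1 − 0.860000)(1 − 0.770000) = 0.967800
Series ([0.995800] and [0.967800]): 0.995800 × 0.967800 = 0.963735
Parallel ([0.963735] and trip amplifier): 1 − (1 − 0.963735)(1 − 0.740000) = 0.990571
Series (solenoid valve and [0.990571]): 0.960000 × 0.990571 = 0.9509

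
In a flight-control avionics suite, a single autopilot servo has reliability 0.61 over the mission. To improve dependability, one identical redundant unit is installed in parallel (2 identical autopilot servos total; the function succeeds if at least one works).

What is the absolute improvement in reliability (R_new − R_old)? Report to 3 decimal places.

0.238

R_before = 0.61
R_after = 1 − (1 − 0.61)^2 = 0.848
ΔR = 0.848 − 0.61 = 0.238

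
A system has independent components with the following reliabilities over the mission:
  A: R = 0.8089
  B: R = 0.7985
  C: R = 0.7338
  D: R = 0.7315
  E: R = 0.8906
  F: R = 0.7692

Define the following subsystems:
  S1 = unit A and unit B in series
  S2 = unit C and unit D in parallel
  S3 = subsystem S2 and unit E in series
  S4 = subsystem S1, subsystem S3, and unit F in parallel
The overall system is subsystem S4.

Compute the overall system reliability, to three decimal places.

Series (A and B): 0.80890 × 0.79850 = 0.64591
Parallel (C and D): 1 − (1 − 0.73380)(1 − 0.73150) = 0.92853
Series ([0.92853] and E): 0.92853 × 0.89060 = 0.82695
Parallel ([0.64591], [0.82695], and F): 1 − (1 − 0.64591)(1 − 0.82695)(1 − 0.76920) = 0.986

0.986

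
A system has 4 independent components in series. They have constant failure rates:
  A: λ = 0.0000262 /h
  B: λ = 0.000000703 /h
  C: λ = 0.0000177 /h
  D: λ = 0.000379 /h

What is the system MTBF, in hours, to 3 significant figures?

2360

Series of exponential components: λ_sys = Σ λ_i
λ_sys = 0.0000262 + 0.000000703 + 0.0000177 + 0.000379 = 4.2360e-04 /h
MTBF = 1 / λ_sys = 2360 h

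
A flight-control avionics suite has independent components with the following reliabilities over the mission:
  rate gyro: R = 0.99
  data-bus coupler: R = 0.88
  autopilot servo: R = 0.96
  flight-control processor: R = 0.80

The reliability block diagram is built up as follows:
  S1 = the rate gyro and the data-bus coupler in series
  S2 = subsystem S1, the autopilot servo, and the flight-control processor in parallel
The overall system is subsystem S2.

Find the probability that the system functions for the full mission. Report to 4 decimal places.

0.9990

Series (rate gyro and data-bus coupler): 0.990000 × 0.880000 = 0.871200
Parallel ([0.871200], autopilot servo, and flight-control processor): 1 − (1 − 0.871200)(1 − 0.960000)(1 − 0.800000) = 0.9990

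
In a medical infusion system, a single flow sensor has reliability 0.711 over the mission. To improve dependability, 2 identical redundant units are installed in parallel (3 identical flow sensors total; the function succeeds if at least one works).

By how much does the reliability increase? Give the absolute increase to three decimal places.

R_before = 0.711
R_after = 1 − (1 − 0.711)^3 = 0.976
ΔR = 0.976 − 0.711 = 0.265

0.265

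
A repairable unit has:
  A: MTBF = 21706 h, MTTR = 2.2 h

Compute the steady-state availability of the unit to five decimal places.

A(A) = MTBF/(MTBF+MTTR) = 21706/(21706+2.2) = 0.99990

0.99990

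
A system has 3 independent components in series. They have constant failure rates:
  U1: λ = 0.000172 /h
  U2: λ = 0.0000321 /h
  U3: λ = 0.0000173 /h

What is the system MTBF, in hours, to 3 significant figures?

4520

Series of exponential components: λ_sys = Σ λ_i
λ_sys = 0.000172 + 0.0000321 + 0.0000173 = 2.2140e-04 /h
MTBF = 1 / λ_sys = 4520 h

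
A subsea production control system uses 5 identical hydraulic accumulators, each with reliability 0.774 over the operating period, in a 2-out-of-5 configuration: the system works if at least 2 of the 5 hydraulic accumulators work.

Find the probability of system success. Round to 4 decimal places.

0.9893

R = Σ_{i=2}^{5} C(5,i) p^i (1−p)^{5−i} with p = 0.774
C(5,2)·0.774^2·0.226^3 = 0.069152
C(5,3)·0.774^3·0.226^2 = 0.236832
C(5,4)·0.774^4·0.226^1 = 0.405548
C(5,5)·0.774^5·0.226^0 = 0.277782
Sum = 0.9893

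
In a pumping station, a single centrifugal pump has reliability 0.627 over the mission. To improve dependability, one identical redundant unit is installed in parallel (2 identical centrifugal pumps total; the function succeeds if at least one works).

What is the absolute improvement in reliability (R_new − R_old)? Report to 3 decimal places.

R_before = 0.627
R_after = 1 − (1 − 0.627)^2 = 0.861
ΔR = 0.861 − 0.627 = 0.234

0.234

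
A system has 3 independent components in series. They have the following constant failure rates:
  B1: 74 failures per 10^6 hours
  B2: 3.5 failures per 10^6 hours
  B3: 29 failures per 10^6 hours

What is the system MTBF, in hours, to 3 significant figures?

9390

Series of exponential components: λ_sys = Σ λ_i
λ_sys = 0.000074 + 0.0000035 + 0.000029 = 1.0650e-04 /h
MTBF = 1 / λ_sys = 9390 h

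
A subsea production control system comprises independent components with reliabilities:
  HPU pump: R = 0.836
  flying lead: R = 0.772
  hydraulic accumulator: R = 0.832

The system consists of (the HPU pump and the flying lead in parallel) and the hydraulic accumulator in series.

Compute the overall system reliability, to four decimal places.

Parallel (HPU pump and flying lead): 1 − (1 − 0.836000)(1 − 0.772000) = 0.962608
Series ([0.962608] and hydraulic accumulator): 0.962608 × 0.832000 = 0.8009

0.8009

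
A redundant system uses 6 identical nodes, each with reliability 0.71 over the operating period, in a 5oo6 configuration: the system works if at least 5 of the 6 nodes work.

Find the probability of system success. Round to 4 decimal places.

R = Σ_{i=5}^{6} C(6,i) p^i (1−p)^{6−i} with p = 0.71
C(6,5)·0.71^5·0.29^1 = 0.313936
C(6,6)·0.71^6·0.29^0 = 0.128100
Sum = 0.4420

0.4420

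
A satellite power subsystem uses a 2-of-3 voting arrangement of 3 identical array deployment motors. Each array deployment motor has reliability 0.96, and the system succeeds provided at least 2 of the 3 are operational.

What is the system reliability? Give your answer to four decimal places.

R = Σ_{i=2}^{3} C(3,i) p^i (1−p)^{3−i} with p = 0.96
C(3,2)·0.96^2·0.04^1 = 0.110592
C(3,3)·0.96^3·0.04^0 = 0.884736
Sum = 0.9953

0.9953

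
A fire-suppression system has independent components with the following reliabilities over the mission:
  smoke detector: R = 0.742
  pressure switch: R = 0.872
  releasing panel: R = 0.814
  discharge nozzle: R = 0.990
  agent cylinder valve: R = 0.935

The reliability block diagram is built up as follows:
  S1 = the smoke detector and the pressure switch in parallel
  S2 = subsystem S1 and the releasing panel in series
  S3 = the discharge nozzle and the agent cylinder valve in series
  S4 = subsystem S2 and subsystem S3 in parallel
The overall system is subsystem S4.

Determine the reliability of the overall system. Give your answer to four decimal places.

Parallel (smoke detector and pressure switch): 1 − (1 − 0.742000)(1 − 0.872000) = 0.966976
Series ([0.966976] and releasing panel): 0.966976 × 0.814000 = 0.787118
Series (discharge nozzle and agent cylinder valve): 0.990000 × 0.935000 = 0.925650
Parallel ([0.787118] and [0.925650]): 1 − (1 − 0.787118)(1 − 0.925650) = 0.9842

0.9842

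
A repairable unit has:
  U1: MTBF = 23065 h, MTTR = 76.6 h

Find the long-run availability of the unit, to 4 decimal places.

0.9967

A(U1) = MTBF/(MTBF+MTTR) = 23065/(23065+76.6) = 0.9967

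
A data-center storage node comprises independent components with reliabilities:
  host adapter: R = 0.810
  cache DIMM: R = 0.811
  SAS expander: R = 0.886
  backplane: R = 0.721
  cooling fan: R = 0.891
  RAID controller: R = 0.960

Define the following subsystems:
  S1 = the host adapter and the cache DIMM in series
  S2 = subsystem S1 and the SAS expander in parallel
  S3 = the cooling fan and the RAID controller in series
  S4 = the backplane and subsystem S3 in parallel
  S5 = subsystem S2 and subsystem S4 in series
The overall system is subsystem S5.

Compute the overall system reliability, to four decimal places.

0.9221

Series (host adapter and cache DIMM): 0.810000 × 0.811000 = 0.656910
Parallel ([0.656910] and SAS expander): 1 − (1 − 0.656910)(1 − 0.886000) = 0.960888
Series (cooling fan and RAID controller): 0.891000 × 0.960000 = 0.855360
Parallel (backplane and [0.855360]): 1 − (1 − 0.721000)(1 − 0.855360) = 0.959645
Series ([0.960888] and [0.959645]): 0.960888 × 0.959645 = 0.9221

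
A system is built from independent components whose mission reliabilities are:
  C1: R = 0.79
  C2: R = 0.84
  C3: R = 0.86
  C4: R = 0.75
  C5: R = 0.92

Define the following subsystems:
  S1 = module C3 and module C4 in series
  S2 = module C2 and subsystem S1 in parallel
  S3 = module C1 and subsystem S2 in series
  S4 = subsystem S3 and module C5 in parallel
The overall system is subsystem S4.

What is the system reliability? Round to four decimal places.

0.9796

Series (C3 and C4): 0.860000 × 0.750000 = 0.645000
Parallel (C2 and [0.645000]): 1 − (1 − 0.840000)(1 − 0.645000) = 0.943200
Series (C1 and [0.943200]): 0.790000 × 0.943200 = 0.745128
Parallel ([0.745128] and C5): 1 − (1 − 0.745128)(1 − 0.920000) = 0.9796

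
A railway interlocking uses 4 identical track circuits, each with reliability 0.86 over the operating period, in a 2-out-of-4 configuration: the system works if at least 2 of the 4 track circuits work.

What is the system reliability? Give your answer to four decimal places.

R = Σ_{i=2}^{4} C(4,i) p^i (1−p)^{4−i} with p = 0.86
C(4,2)·0.86^2·0.14^2 = 0.086977
C(4,3)·0.86^3·0.14^1 = 0.356191
C(4,4)·0.86^4·0.14^0 = 0.547008
Sum = 0.9902

0.9902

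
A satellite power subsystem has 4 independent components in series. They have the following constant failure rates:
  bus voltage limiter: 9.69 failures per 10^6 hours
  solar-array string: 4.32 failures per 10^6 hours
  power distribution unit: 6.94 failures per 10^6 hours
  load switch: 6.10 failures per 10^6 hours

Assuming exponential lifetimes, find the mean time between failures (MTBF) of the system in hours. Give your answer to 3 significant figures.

37000

Series of exponential components: λ_sys = Σ λ_i
λ_sys = 0.00000969 + 0.00000432 + 0.00000694 + 0.00000610 = 2.7050e-05 /h
MTBF = 1 / λ_sys = 37000 h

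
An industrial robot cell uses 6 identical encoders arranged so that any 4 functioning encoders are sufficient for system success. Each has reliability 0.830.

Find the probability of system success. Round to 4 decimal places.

R = Σ_{i=4}^{6} C(6,i) p^i (1−p)^{6−i} with p = 0.830
C(6,4)·0.830^4·0.170^2 = 0.205732
C(6,5)·0.830^5·0.170^1 = 0.401782
C(6,6)·0.830^6·0.170^0 = 0.326940
Sum = 0.9345

0.9345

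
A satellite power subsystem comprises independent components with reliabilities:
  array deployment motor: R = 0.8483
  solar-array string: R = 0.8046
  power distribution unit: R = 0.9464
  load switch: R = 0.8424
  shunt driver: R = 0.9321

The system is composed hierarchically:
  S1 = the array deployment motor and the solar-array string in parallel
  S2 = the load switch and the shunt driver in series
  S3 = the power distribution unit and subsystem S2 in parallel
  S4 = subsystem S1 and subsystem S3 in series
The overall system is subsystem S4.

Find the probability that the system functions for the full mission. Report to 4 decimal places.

0.9592

Parallel (array deployment motor and solar-array string): 1 − (1 − 0.848300)(1 − 0.804600) = 0.970358
Series (load switch and shunt driver): 0.842400 × 0.932100 = 0.785201
Parallel (power distribution unit and [0.785201]): 1 − (1 − 0.946400)(1 − 0.785201) = 0.988487
Series ([0.970358] and [0.988487]): 0.970358 × 0.988487 = 0.9592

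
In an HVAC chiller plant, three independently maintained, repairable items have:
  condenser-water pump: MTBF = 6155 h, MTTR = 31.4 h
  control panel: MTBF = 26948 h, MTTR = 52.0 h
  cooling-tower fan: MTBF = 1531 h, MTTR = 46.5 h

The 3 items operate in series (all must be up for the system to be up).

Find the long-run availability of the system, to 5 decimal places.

A(condenser-water pump) = MTBF/(MTBF+MTTR) = 6155/(6155+31.4) = 0.994924
A(control panel) = MTBF/(MTBF+MTTR) = 26948/(26948+52.0) = 0.998074
A(cooling-tower fan) = MTBF/(MTBF+MTTR) = 1531/(1531+46.5) = 0.970523
Series availability: 0.994924 × 0.998074 × 0.970523 = 0.96374

0.96374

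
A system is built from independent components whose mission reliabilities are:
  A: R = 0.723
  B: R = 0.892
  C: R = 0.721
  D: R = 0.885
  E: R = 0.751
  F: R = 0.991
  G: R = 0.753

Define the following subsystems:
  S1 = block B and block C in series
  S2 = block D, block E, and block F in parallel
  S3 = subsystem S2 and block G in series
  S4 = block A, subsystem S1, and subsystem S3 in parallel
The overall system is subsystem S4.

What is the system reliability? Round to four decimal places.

Series (B and C): 0.892000 × 0.721000 = 0.643132
Parallel (D, E, and F): 1 − (1 − 0.885000)(1 − 0.751000)(1 − 0.991000) = 0.999742
Series ([0.999742] and G): 0.999742 × 0.753000 = 0.752806
Parallel (A, [0.643132], and [0.752806]): 1 − (1 − 0.723000)(1 − 0.643132)(1 − 0.752806) = 0.9756

0.9756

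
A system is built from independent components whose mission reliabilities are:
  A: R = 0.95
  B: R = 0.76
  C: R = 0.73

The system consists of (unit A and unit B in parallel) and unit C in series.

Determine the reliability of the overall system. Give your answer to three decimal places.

Parallel (A and B): 1 − (1 − 0.95000)(1 − 0.76000) = 0.98800
Series ([0.98800] and C): 0.98800 × 0.73000 = 0.721

0.721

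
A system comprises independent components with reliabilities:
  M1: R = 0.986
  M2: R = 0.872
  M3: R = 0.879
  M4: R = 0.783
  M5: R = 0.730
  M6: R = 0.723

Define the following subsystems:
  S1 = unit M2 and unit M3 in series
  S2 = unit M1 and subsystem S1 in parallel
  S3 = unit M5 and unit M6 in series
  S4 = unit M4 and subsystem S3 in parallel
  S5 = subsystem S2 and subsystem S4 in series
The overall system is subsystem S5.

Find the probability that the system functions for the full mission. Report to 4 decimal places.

Series (M2 and M3): 0.872000 × 0.879000 = 0.766488
Parallel (M1 and [0.766488]): 1 − (1 − 0.986000)(1 − 0.766488) = 0.996731
Series (M5 and M6): 0.730000 × 0.723000 = 0.527790
Parallel (M4 and [0.527790]): 1 − (1 − 0.783000)(1 − 0.527790) = 0.897530
Series ([0.996731] and [0.897530]): 0.996731 × 0.897530 = 0.8946

0.8946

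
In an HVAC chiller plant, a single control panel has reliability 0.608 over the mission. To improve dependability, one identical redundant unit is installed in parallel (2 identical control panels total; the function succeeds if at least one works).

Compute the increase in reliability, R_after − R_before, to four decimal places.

R_before = 0.608
R_after = 1 − (1 − 0.608)^2 = 0.8463
ΔR = 0.8463 − 0.608 = 0.2383

0.2383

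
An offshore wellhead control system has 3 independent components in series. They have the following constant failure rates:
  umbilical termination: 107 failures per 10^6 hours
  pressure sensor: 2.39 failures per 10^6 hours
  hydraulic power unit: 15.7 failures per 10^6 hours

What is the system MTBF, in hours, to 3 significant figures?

Series of exponential components: λ_sys = Σ λ_i
λ_sys = 0.000107 + 0.00000239 + 0.0000157 = 1.2509e-04 /h
MTBF = 1 / λ_sys = 7990 h

7990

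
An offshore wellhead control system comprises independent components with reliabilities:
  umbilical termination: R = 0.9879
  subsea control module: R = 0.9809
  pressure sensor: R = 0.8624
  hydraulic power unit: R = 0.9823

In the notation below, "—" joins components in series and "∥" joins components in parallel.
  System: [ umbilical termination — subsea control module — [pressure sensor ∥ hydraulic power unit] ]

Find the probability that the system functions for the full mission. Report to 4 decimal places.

Parallel (pressure sensor and hydraulic power unit): 1 − (1 − 0.862400)(1 − 0.982300) = 0.997564
Series (umbilical termination, subsea control module, and [0.997564]): 0.987900 × 0.980900 × 0.997564 = 0.9667

0.9667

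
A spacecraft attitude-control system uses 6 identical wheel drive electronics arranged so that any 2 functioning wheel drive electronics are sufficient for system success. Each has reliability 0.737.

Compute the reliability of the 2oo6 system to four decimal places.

0.9941

R = Σ_{i=2}^{6} C(6,i) p^i (1−p)^{6−i} with p = 0.737
C(6,2)·0.737^2·0.263^4 = 0.038981
C(6,3)·0.737^3·0.263^3 = 0.145646
C(6,4)·0.737^4·0.263^2 = 0.306107
C(6,5)·0.737^5·0.263^1 = 0.343119
C(6,6)·0.737^6·0.263^0 = 0.160253
Sum = 0.9941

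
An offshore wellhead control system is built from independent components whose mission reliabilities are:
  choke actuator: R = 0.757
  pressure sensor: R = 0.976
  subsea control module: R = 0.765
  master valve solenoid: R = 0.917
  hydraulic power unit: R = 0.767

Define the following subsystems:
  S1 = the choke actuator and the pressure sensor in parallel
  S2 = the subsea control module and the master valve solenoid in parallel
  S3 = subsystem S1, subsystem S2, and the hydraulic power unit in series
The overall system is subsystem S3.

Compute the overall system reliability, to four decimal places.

Parallel (choke actuator and pressure sensor): 1 − (1 − 0.757000)(1 − 0.976000) = 0.994168
Parallel (subsea control module and master valve solenoid): 1 − (1 − 0.765000)(1 − 0.917000) = 0.980495
Series ([0.994168], [0.980495], and hydraulic power unit): 0.994168 × 0.980495 × 0.767000 = 0.7477

0.7477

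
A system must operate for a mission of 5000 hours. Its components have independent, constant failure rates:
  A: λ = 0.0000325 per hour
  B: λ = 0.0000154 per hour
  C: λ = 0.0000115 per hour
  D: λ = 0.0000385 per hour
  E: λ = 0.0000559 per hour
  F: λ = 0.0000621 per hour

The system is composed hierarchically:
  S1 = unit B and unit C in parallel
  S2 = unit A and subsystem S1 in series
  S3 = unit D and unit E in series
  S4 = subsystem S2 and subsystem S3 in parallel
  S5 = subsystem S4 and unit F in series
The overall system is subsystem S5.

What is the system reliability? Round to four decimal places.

R(A) = exp(−0.0000325 × 5000) = 0.850016
R(B) = exp(−0.0000154 × 5000) = 0.925890
R(C) = exp(−0.0000115 × 5000) = 0.944122
R(D) = exp(−0.0000385 × 5000) = 0.824894
R(E) = exp(−0.0000559 × 5000) = 0.756162
R(F) = exp(−0.0000621 × 5000) = 0.733080
Parallel (B and C): 1 − (1 − 0.925890)(1 − 0.944122) = 0.995859
Series (A and [0.995859]): 0.850016 × 0.995859 = 0.846496
Series (D and E): 0.824894 × 0.756162 = 0.623753
Parallel ([0.846496] and [0.623753]): 1 − (1 − 0.846496)(1 − 0.623753) = 0.942245
Series ([0.942245] and F): 0.942245 × 0.733080 = 0.6907

0.6907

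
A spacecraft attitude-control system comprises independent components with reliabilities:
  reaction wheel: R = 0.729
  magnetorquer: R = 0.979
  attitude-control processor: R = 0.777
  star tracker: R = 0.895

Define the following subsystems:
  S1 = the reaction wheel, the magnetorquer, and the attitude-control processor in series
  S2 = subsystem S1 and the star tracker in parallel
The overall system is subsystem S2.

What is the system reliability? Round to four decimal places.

0.9532

Series (reaction wheel, magnetorquer, and attitude-control processor): 0.729000 × 0.979000 × 0.777000 = 0.554538
Parallel ([0.554538] and star tracker): 1 − (1 − 0.554538)(1 − 0.895000) = 0.9532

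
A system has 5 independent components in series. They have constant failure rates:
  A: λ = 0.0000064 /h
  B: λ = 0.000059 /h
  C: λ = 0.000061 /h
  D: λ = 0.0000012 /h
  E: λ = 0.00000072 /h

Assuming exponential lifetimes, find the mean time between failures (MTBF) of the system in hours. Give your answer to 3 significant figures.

Series of exponential components: λ_sys = Σ λ_i
λ_sys = 0.0000064 + 0.000059 + 0.000061 + 0.0000012 + 0.00000072 = 1.2832e-04 /h
MTBF = 1 / λ_sys = 7790 h

7790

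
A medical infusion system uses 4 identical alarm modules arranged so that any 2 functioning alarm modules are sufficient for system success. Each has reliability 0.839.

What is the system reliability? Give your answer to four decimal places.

0.9853

R = Σ_{i=2}^{4} C(4,i) p^i (1−p)^{4−i} with p = 0.839
C(4,2)·0.839^2·0.161^2 = 0.109478
C(4,3)·0.839^3·0.161^1 = 0.380340
C(4,4)·0.839^4·0.161^0 = 0.495505
Sum = 0.9853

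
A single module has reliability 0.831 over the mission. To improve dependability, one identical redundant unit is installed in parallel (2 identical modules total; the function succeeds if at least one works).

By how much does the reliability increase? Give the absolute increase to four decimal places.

R_before = 0.831
R_after = 1 − (1 − 0.831)^2 = 0.9714
ΔR = 0.9714 − 0.831 = 0.1404

0.1404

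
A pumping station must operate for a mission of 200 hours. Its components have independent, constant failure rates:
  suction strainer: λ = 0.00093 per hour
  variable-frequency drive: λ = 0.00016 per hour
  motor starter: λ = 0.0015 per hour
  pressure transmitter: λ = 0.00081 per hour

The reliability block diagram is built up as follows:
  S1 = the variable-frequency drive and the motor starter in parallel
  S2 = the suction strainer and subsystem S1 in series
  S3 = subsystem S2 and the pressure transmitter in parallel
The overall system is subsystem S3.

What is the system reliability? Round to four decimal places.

0.9736

R(suction strainer) = exp(−0.00093 × 200) = 0.830274
R(variable-frequency drive) = exp(−0.00016 × 200) = 0.968507
R(motor starter) = exp(−0.0015 × 200) = 0.740818
R(pressure transmitter) = exp(−0.00081 × 200) = 0.850441
Parallel (variable-frequency drive and motor starter): 1 − (1 − 0.968507)(1 − 0.740818) = 0.991838
Series (suction strainer and [0.991838]): 0.830274 × 0.991838 = 0.823497
Parallel ([0.823497] and pressure transmitter): 1 − (1 − 0.823497)(1 − 0.850441) = 0.9736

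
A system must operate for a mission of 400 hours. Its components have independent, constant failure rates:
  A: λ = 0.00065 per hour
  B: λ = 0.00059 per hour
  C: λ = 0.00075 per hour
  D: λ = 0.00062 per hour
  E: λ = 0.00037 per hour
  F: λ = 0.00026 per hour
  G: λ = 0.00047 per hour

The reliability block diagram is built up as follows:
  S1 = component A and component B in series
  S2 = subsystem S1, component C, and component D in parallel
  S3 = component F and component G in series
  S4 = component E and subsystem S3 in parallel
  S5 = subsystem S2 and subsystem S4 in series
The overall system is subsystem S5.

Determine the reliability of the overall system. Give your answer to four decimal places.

R(A) = exp(−0.00065 × 400) = 0.771052
R(B) = exp(−0.00059 × 400) = 0.789781
R(C) = exp(−0.00075 × 400) = 0.740818
R(D) = exp(−0.00062 × 400) = 0.780360
R(E) = exp(−0.00037 × 400) = 0.862431
R(F) = exp(−0.00026 × 400) = 0.901225
R(G) = exp(−0.00047 × 400) = 0.828615
Series (A and B): 0.771052 × 0.789781 = 0.608962
Parallel ([0.608962], C, and D): 1 − (1 − 0.608962)(1 − 0.740818)(1 − 0.780360) = 0.977739
Series (F and G): 0.901225 × 0.828615 = 0.746769
Parallel (E and [0.746769]): 1 − (1 − 0.862431)(1 − 0.746769) = 0.965163
Series ([0.977739] and [0.965163]): 0.977739 × 0.965163 = 0.9437

0.9437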